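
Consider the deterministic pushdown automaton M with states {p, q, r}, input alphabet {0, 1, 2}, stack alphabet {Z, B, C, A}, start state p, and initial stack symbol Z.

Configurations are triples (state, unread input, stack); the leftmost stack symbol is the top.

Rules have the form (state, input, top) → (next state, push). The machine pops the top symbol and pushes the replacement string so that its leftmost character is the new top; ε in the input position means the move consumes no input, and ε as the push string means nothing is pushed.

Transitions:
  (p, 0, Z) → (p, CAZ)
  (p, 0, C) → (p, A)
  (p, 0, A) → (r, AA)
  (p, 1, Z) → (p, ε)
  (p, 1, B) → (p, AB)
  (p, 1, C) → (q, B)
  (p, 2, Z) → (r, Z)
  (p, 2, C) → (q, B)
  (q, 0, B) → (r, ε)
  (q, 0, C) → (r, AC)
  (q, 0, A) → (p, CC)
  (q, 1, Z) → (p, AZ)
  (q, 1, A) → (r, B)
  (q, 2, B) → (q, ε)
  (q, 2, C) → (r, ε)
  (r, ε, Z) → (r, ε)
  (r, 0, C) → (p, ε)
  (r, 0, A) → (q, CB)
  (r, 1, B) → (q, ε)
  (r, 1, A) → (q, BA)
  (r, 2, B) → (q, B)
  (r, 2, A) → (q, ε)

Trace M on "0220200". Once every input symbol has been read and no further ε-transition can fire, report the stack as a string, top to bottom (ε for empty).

(p, 0220200, Z)
  read 0, top Z: go to p, push CAZ → (p, 220200, CAZ)
  read 2, top C: go to q, push B → (q, 20200, BAZ)
  read 2, top B: go to q, push ε → (q, 0200, AZ)
  read 0, top A: go to p, push CC → (p, 200, CCZ)
  read 2, top C: go to q, push B → (q, 00, BCZ)
  read 0, top B: go to r, push ε → (r, 0, CZ)
  read 0, top C: go to p, push ε → (p, ε, Z)
All input consumed in state p with stack Z.

Z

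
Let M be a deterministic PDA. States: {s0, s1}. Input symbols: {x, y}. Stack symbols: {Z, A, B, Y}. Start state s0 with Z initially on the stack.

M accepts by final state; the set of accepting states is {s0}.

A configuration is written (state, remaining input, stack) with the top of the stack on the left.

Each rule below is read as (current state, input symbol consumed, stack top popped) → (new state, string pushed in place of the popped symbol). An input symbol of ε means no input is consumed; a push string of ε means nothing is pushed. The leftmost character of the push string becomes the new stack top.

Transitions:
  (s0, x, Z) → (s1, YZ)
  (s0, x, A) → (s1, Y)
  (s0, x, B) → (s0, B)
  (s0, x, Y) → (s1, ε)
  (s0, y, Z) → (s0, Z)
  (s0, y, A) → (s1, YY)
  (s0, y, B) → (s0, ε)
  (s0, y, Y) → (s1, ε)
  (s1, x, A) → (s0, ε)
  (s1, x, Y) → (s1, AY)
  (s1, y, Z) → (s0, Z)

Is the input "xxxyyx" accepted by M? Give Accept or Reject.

(s0, xxxyyx, Z)
  read x, top Z: go to s1, push YZ → (s1, xxyyx, YZ)
  read x, top Y: go to s1, push AY → (s1, xyyx, AYZ)
  read x, top A: go to s0, push ε → (s0, yyx, YZ)
  read y, top Y: go to s1, push ε → (s1, yx, Z)
  read y, top Z: go to s0, push Z → (s0, x, Z)
  read x, top Z: go to s1, push YZ → (s1, ε, YZ)
All input consumed; state s1 ∉ F and no further ε-move applies.

Reject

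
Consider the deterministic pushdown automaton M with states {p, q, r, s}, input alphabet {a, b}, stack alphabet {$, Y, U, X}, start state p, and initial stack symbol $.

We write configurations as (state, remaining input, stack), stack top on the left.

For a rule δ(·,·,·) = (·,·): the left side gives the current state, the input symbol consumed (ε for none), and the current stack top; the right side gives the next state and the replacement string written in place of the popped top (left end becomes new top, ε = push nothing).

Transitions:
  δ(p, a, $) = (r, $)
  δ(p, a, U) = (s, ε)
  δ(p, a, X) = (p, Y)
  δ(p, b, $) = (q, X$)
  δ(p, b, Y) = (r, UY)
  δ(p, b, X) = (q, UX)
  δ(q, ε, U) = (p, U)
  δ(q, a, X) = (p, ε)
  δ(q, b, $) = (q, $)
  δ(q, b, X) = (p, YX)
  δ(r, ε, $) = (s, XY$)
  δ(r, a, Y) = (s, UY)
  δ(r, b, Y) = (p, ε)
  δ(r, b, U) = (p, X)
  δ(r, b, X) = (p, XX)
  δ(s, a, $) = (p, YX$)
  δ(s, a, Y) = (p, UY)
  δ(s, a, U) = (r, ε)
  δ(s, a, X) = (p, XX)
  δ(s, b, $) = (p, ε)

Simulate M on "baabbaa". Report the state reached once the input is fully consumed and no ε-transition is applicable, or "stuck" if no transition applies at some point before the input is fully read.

stuck

(p, baabbaa, $)
  read b, top $: go to q, push X$ → (q, aabbaa, X$)
  read a, top X: go to p, push ε → (p, abbaa, $)
  read a, top $: go to r, push $ → (r, bbaa, $)
  ε-move, top $: go to s, push XY$ → (s, bbaa, XY$)
No transition for (s, b, top X); M blocks with input bbaa remaining.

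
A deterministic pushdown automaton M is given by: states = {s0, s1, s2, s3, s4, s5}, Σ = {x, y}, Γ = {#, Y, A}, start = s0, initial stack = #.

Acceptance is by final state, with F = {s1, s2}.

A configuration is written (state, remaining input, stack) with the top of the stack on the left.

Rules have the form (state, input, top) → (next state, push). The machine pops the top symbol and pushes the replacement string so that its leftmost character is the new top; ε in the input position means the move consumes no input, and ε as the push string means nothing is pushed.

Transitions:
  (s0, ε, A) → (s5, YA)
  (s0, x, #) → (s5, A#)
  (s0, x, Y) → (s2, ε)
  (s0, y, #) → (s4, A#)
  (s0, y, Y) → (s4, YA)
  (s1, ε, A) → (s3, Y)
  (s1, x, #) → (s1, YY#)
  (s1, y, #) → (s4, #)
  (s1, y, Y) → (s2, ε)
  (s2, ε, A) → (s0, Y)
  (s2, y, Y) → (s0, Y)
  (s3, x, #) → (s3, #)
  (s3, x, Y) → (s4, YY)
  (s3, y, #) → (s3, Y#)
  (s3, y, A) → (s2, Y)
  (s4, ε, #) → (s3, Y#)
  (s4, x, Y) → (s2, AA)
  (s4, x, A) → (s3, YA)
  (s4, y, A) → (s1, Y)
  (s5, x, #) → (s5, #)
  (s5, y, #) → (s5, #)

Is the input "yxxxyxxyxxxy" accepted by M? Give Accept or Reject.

(s0, yxxxyxxyxxxy, #) ⊢ (s4, xxxyxxyxxxy, A#) ⊢ (s3, xxyxxyxxxy, YA#) ⊢ (s4, xyxxyxxxy, YYA#) ⊢ (s2, yxxyxxxy, AAYA#) ⊢ (s0, yxxyxxxy, YAYA#) ⊢ (s4, xxyxxxy, YAAYA#) ⊢ (s2, xyxxxy, AAAAYA#) ⊢ (s0, xyxxxy, YAAAYA#) ⊢ (s2, yxxxy, AAAYA#) ⊢ (s0, yxxxy, YAAYA#) ⊢ (s4, xxxy, YAAAYA#) ⊢ (s2, xxy, AAAAAYA#) ⊢ (s0, xxy, YAAAAYA#) ⊢ (s2, xy, AAAAYA#) ⊢ (s0, xy, YAAAYA#) ⊢ (s2, y, AAAYA#) ⊢ (s0, y, YAAYA#) ⊢ (s4, ε, YAAAYA#)
All input consumed; state s4 ∉ F and no further ε-move applies.

Reject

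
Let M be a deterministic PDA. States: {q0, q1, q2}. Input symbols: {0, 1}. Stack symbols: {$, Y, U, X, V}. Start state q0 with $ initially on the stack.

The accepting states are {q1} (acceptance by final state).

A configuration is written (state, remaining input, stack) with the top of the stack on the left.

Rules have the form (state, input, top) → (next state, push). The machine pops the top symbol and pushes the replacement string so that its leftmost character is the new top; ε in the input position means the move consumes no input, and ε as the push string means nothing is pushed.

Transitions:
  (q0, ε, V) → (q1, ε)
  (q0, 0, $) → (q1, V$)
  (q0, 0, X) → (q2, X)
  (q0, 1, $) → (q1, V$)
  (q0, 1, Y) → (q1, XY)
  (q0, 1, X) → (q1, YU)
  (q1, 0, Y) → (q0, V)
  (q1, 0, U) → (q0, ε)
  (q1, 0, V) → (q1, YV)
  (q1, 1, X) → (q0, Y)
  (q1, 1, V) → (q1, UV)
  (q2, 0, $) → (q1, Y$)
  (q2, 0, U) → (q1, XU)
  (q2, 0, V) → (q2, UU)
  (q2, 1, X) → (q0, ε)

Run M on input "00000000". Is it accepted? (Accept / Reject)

(q0, 00000000, $)
  read 0, top $: go to q1, push V$ → (q1, 0000000, V$)
  read 0, top V: go to q1, push YV → (q1, 000000, YV$)
  read 0, top Y: go to q0, push V → (q0, 00000, VV$)
  ε-move, top V: go to q1, push ε → (q1, 00000, V$)
  read 0, top V: go to q1, push YV → (q1, 0000, YV$)
  read 0, top Y: go to q0, push V → (q0, 000, VV$)
  ε-move, top V: go to q1, push ε → (q1, 000, V$)
  read 0, top V: go to q1, push YV → (q1, 00, YV$)
  read 0, top Y: go to q0, push V → (q0, 0, VV$)
  ε-move, top V: go to q1, push ε → (q1, 0, V$)
  read 0, top V: go to q1, push YV → (q1, ε, YV$)
All input consumed; state q1 ∈ F.

Accept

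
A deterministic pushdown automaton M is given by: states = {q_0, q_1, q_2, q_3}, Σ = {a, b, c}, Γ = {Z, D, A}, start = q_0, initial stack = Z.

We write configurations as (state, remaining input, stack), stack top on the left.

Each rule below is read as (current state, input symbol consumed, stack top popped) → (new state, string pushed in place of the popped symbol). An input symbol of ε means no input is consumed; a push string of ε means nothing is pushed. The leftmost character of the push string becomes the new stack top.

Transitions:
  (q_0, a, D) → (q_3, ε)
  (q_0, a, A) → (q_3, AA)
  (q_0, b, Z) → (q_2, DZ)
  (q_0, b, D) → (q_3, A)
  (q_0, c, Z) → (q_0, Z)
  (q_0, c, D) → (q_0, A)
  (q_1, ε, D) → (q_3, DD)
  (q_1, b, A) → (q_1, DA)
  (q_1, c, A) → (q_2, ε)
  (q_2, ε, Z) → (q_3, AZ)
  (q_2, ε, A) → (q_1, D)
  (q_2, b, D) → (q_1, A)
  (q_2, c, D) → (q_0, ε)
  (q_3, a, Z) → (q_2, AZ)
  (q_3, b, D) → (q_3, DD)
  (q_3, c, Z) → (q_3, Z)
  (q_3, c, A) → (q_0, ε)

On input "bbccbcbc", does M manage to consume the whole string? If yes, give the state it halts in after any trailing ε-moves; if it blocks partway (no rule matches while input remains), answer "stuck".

q_0

(q_0, bbccbcbc, Z)
  read b, top Z: go to q_2, push DZ → (q_2, bccbcbc, DZ)
  read b, top D: go to q_1, push A → (q_1, ccbcbc, AZ)
  read c, top A: go to q_2, push ε → (q_2, cbcbc, Z)
  ε-move, top Z: go to q_3, push AZ → (q_3, cbcbc, AZ)
  read c, top A: go to q_0, push ε → (q_0, bcbc, Z)
  read b, top Z: go to q_2, push DZ → (q_2, cbc, DZ)
  read c, top D: go to q_0, push ε → (q_0, bc, Z)
  read b, top Z: go to q_2, push DZ → (q_2, c, DZ)
  read c, top D: go to q_0, push ε → (q_0, ε, Z)
All input consumed; M is in state q_0.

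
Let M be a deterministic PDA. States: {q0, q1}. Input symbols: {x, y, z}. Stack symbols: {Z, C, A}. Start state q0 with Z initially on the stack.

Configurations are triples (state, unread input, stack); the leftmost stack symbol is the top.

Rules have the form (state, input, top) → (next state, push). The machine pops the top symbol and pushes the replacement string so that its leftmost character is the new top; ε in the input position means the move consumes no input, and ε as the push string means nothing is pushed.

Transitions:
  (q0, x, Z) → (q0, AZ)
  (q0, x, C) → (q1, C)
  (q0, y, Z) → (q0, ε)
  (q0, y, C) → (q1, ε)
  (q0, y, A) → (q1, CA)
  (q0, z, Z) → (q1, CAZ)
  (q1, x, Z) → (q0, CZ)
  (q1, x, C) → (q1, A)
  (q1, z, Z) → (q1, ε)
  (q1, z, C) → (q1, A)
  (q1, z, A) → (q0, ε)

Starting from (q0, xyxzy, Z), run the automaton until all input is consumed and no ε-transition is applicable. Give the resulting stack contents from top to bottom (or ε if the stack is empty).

CAZ

(q0, xyxzy, Z)
  read x, top Z: go to q0, push AZ → (q0, yxzy, AZ)
  read y, top A: go to q1, push CA → (q1, xzy, CAZ)
  read x, top C: go to q1, push A → (q1, zy, AAZ)
  read z, top A: go to q0, push ε → (q0, y, AZ)
  read y, top A: go to q1, push CA → (q1, ε, CAZ)
All input consumed in state q1 with stack CAZ.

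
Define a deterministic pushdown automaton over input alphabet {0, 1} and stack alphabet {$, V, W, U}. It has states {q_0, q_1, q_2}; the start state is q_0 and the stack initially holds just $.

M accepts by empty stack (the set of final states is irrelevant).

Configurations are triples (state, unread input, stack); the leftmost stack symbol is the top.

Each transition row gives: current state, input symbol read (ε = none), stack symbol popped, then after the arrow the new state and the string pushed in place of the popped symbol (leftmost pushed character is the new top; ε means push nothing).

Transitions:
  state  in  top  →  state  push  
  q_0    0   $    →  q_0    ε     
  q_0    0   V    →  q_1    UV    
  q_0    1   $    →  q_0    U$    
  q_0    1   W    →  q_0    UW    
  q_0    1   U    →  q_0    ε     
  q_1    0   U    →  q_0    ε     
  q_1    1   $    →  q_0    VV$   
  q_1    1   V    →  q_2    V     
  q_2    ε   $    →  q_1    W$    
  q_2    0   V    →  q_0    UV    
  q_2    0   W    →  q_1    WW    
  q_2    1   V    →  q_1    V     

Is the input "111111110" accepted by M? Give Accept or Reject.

(q_0, 111111110, $)
  read 1, top $: go to q_0, push U$ → (q_0, 11111110, U$)
  read 1, top U: go to q_0, push ε → (q_0, 1111110, $)
  read 1, top $: go to q_0, push U$ → (q_0, 111110, U$)
  read 1, top U: go to q_0, push ε → (q_0, 11110, $)
  read 1, top $: go to q_0, push U$ → (q_0, 1110, U$)
  read 1, top U: go to q_0, push ε → (q_0, 110, $)
  read 1, top $: go to q_0, push U$ → (q_0, 10, U$)
  read 1, top U: go to q_0, push ε → (q_0, 0, $)
  read 0, top $: go to q_0, push ε → (q_0, ε, ε)
All input consumed and the stack is empty.

Accept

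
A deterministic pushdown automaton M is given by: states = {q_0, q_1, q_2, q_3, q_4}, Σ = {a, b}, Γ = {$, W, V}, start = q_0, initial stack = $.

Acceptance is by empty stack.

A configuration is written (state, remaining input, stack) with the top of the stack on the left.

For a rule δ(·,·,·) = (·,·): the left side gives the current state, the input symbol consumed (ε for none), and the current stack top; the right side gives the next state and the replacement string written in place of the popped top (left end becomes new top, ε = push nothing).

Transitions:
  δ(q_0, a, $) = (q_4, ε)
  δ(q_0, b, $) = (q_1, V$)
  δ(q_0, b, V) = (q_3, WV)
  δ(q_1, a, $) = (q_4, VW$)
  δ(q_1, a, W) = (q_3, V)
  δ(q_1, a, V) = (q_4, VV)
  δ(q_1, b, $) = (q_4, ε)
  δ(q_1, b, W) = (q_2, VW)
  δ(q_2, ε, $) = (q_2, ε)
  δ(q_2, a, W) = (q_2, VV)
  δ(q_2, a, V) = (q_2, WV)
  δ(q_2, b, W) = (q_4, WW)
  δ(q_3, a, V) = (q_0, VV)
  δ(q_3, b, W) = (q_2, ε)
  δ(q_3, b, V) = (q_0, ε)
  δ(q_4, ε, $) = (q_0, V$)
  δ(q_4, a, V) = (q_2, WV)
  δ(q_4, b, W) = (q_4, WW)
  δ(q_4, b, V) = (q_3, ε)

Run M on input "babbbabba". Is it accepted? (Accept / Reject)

(q_0, babbbabba, $)
  read b, top $: go to q_1, push V$ → (q_1, abbbabba, V$)
  read a, top V: go to q_4, push VV → (q_4, bbbabba, VV$)
  read b, top V: go to q_3, push ε → (q_3, bbabba, V$)
  read b, top V: go to q_0, push ε → (q_0, babba, $)
  read b, top $: go to q_1, push V$ → (q_1, abba, V$)
  read a, top V: go to q_4, push VV → (q_4, bba, VV$)
  read b, top V: go to q_3, push ε → (q_3, ba, V$)
  read b, top V: go to q_0, push ε → (q_0, a, $)
  read a, top $: go to q_4, push ε → (q_4, ε, ε)
All input consumed and the stack is empty.

Accept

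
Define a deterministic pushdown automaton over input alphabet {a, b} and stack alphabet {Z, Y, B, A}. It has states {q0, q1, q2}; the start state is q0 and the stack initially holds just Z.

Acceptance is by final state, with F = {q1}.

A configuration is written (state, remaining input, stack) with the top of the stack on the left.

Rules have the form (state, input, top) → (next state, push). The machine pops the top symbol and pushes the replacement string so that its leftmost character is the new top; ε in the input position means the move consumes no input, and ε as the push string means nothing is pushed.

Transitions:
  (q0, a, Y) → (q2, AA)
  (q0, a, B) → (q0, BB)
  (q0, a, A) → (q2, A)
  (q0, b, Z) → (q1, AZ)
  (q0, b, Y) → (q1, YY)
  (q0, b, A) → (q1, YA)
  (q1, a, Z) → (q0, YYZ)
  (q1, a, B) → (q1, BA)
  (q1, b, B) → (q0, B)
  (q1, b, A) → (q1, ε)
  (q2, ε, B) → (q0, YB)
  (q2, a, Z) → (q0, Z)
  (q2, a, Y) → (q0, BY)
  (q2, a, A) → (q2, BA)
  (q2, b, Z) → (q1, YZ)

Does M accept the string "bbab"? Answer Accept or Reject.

Accept

(q0, bbab, Z)
  read b, top Z: go to q1, push AZ → (q1, bab, AZ)
  read b, top A: go to q1, push ε → (q1, ab, Z)
  read a, top Z: go to q0, push YYZ → (q0, b, YYZ)
  read b, top Y: go to q1, push YY → (q1, ε, YYYZ)
All input consumed; state q1 ∈ F.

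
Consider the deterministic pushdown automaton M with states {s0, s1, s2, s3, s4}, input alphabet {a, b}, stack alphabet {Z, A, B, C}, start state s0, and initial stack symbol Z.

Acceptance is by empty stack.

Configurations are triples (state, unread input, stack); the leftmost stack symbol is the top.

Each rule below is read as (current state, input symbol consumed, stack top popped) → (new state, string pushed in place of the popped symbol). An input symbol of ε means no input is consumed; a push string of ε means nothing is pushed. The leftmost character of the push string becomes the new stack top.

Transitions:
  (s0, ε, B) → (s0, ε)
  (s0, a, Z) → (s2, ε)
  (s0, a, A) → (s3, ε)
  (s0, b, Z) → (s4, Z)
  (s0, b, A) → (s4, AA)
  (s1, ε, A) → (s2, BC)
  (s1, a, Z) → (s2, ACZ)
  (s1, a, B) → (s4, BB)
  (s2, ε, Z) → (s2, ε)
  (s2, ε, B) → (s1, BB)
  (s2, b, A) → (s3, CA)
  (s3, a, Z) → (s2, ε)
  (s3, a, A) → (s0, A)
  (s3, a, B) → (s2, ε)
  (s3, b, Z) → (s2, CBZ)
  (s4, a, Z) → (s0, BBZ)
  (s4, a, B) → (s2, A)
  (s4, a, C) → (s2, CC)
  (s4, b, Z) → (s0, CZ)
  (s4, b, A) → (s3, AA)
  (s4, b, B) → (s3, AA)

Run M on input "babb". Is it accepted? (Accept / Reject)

(s0, babb, Z)
  read b, top Z: go to s4, push Z → (s4, abb, Z)
  read a, top Z: go to s0, push BBZ → (s0, bb, BBZ)
  ε-move, top B: go to s0, push ε → (s0, bb, BZ)
  ε-move, top B: go to s0, push ε → (s0, bb, Z)
  read b, top Z: go to s4, push Z → (s4, b, Z)
  read b, top Z: go to s0, push CZ → (s0, ε, CZ)
All input consumed; stack is CZ, not empty, and no further ε-move applies.

Reject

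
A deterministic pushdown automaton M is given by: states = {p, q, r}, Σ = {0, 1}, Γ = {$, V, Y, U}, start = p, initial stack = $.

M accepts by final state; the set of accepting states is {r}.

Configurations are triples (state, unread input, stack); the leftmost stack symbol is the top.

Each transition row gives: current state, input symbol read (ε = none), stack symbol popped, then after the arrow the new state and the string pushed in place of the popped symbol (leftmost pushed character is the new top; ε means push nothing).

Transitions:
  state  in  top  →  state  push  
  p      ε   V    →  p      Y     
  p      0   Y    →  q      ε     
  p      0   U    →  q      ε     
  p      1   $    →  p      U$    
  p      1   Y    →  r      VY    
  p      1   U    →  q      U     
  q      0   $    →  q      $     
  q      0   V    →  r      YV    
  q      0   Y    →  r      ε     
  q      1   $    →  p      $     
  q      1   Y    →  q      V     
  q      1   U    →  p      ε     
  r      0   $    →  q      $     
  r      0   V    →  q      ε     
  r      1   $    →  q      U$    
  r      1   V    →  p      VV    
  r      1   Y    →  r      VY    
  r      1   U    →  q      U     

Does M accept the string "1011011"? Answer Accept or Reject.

(p, 1011011, $)
  read 1, top $: go to p, push U$ → (p, 011011, U$)
  read 0, top U: go to q, push ε → (q, 11011, $)
  read 1, top $: go to p, push $ → (p, 1011, $)
  read 1, top $: go to p, push U$ → (p, 011, U$)
  read 0, top U: go to q, push ε → (q, 11, $)
  read 1, top $: go to p, push $ → (p, 1, $)
  read 1, top $: go to p, push U$ → (p, ε, U$)
All input consumed; state p ∉ F and no further ε-move applies.

Reject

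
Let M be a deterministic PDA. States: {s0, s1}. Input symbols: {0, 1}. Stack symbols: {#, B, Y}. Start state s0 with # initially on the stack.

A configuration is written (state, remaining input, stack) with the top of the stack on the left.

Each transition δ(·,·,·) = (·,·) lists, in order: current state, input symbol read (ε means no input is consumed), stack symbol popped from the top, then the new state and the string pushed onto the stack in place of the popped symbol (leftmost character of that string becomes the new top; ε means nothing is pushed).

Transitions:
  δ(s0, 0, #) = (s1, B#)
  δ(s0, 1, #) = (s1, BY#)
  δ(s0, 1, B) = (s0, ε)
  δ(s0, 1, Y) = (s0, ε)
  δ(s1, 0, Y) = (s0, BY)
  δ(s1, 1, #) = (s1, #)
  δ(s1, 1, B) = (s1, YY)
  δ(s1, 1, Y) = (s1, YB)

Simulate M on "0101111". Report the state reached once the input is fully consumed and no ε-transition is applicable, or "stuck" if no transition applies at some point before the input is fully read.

s1

(s0, 0101111, #)
  read 0, top #: go to s1, push B# → (s1, 101111, B#)
  read 1, top B: go to s1, push YY → (s1, 01111, YY#)
  read 0, top Y: go to s0, push BY → (s0, 1111, BYY#)
  read 1, top B: go to s0, push ε → (s0, 111, YY#)
  read 1, top Y: go to s0, push ε → (s0, 11, Y#)
  read 1, top Y: go to s0, push ε → (s0, 1, #)
  read 1, top #: go to s1, push BY# → (s1, ε, BY#)
All input consumed; M is in state s1.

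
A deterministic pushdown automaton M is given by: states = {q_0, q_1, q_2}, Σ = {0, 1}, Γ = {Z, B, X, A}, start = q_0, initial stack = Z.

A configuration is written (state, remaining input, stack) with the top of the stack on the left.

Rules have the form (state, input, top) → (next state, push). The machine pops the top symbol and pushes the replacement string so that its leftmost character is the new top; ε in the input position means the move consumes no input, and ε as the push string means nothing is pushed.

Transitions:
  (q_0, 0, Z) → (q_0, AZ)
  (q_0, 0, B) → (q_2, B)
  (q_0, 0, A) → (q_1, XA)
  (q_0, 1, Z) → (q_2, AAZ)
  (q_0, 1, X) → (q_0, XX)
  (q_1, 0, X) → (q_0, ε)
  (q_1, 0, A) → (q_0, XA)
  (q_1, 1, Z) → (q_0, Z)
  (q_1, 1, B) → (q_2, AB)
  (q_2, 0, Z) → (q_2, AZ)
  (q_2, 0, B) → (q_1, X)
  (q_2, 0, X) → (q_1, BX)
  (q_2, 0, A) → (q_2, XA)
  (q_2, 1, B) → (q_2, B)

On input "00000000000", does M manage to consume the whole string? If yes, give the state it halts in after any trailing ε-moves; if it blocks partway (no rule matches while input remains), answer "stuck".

(q_0, 00000000000, Z)
  read 0, top Z: go to q_0, push AZ → (q_0, 0000000000, AZ)
  read 0, top A: go to q_1, push XA → (q_1, 000000000, XAZ)
  read 0, top X: go to q_0, push ε → (q_0, 00000000, AZ)
  read 0, top A: go to q_1, push XA → (q_1, 0000000, XAZ)
  read 0, top X: go to q_0, push ε → (q_0, 000000, AZ)
  read 0, top A: go to q_1, push XA → (q_1, 00000, XAZ)
  read 0, top X: go to q_0, push ε → (q_0, 0000, AZ)
  read 0, top A: go to q_1, push XA → (q_1, 000, XAZ)
  read 0, top X: go to q_0, push ε → (q_0, 00, AZ)
  read 0, top A: go to q_1, push XA → (q_1, 0, XAZ)
  read 0, top X: go to q_0, push ε → (q_0, ε, AZ)
All input consumed; M is in state q_0.

q_0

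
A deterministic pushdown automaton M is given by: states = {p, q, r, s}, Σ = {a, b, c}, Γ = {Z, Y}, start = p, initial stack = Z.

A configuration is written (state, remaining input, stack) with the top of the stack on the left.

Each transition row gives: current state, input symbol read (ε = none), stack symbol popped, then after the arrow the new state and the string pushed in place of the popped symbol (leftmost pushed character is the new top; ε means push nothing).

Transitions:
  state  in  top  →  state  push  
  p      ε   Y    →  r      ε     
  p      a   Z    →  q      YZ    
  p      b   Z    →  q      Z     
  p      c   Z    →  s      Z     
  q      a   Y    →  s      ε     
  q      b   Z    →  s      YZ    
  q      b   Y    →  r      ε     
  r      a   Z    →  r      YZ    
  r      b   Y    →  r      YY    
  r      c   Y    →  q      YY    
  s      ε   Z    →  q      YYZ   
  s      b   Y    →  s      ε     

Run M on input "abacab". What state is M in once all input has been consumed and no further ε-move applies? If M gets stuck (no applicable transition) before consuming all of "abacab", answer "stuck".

(p, abacab, Z)
  read a, top Z: go to q, push YZ → (q, bacab, YZ)
  read b, top Y: go to r, push ε → (r, acab, Z)
  read a, top Z: go to r, push YZ → (r, cab, YZ)
  read c, top Y: go to q, push YY → (q, ab, YYZ)
  read a, top Y: go to s, push ε → (s, b, YZ)
  read b, top Y: go to s, push ε → (s, ε, Z)
  ε-move, top Z: go to q, push YYZ → (q, ε, YYZ)
All input consumed; M is in state q.

q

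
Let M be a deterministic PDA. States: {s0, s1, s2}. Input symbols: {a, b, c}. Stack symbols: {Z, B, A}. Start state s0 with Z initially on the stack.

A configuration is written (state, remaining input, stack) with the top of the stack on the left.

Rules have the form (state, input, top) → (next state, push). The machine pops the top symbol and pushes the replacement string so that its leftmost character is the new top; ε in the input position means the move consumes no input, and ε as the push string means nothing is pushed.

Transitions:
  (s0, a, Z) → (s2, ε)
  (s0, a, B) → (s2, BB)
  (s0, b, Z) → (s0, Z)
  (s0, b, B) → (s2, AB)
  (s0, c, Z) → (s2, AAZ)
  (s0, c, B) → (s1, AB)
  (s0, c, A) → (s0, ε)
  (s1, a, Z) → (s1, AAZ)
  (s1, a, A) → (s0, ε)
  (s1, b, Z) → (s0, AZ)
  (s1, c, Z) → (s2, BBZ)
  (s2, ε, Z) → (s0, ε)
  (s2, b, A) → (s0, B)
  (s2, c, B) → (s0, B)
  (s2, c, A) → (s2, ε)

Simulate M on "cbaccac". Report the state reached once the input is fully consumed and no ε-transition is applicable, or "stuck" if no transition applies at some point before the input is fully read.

s1

(s0, cbaccac, Z) ⊢ (s2, baccac, AAZ) ⊢ (s0, accac, BAZ) ⊢ (s2, ccac, BBAZ) ⊢ (s0, cac, BBAZ) ⊢ (s1, ac, ABBAZ) ⊢ (s0, c, BBAZ) ⊢ (s1, ε, ABBAZ)
All input consumed; M is in state s1.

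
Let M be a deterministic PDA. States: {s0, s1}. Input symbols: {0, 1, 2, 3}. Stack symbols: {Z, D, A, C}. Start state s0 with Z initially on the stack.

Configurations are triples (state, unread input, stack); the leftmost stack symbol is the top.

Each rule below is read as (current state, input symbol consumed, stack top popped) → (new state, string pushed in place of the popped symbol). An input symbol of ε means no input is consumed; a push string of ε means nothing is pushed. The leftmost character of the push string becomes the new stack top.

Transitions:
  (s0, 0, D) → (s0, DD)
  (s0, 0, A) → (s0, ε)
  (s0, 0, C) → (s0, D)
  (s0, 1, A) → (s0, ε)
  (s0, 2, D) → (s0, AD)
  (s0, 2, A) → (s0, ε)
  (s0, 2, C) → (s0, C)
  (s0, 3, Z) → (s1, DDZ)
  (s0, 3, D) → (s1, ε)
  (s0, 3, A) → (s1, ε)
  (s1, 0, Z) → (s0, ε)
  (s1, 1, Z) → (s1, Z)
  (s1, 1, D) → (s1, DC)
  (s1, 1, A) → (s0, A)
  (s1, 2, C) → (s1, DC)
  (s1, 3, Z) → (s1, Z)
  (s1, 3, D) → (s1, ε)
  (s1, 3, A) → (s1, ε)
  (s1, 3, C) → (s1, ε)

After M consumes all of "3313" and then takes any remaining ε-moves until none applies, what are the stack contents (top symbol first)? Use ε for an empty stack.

(s0, 3313, Z) ⊢ (s1, 313, DDZ) ⊢ (s1, 13, DZ) ⊢ (s1, 3, DCZ) ⊢ (s1, ε, CZ)
All input consumed in state s1 with stack CZ.

CZ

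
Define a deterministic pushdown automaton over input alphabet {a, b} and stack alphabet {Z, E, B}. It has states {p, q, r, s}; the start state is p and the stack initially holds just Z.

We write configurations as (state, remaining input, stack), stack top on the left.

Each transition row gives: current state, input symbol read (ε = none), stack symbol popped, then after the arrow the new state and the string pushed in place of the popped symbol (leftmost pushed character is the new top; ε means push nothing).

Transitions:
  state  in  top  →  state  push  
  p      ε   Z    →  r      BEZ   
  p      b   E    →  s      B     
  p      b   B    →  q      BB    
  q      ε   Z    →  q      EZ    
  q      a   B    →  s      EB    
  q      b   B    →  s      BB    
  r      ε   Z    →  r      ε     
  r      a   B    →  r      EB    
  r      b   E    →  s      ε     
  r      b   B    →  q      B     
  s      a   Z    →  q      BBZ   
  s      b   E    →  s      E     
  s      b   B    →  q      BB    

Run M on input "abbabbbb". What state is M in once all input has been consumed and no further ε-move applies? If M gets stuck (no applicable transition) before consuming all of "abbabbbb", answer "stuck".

s

(p, abbabbbb, Z)
  ε-move, top Z: go to r, push BEZ → (r, abbabbbb, BEZ)
  read a, top B: go to r, push EB → (r, bbabbbb, EBEZ)
  read b, top E: go to s, push ε → (s, babbbb, BEZ)
  read b, top B: go to q, push BB → (q, abbbb, BBEZ)
  read a, top B: go to s, push EB → (s, bbbb, EBBEZ)
  read b, top E: go to s, push E → (s, bbb, EBBEZ)
  read b, top E: go to s, push E → (s, bb, EBBEZ)
  read b, top E: go to s, push E → (s, b, EBBEZ)
  read b, top E: go to s, push E → (s, ε, EBBEZ)
All input consumed; M is in state s.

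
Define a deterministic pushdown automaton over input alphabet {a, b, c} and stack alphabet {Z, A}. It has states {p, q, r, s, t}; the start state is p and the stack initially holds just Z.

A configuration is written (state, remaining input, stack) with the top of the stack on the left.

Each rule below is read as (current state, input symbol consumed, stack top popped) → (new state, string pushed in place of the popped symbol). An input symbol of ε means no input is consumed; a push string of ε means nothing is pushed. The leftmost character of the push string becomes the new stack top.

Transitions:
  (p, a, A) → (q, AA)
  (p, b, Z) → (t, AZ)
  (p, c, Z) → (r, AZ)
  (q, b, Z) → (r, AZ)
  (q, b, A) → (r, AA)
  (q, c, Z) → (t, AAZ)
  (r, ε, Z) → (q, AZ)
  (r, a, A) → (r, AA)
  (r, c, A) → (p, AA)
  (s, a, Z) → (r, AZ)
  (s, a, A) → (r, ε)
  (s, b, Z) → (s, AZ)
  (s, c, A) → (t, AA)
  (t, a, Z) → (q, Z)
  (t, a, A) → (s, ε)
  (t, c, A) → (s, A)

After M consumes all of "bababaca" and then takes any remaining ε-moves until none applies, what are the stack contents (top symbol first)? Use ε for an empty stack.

(p, bababaca, Z)
  read b, top Z: go to t, push AZ → (t, ababaca, AZ)
  read a, top A: go to s, push ε → (s, babaca, Z)
  read b, top Z: go to s, push AZ → (s, abaca, AZ)
  read a, top A: go to r, push ε → (r, baca, Z)
  ε-move, top Z: go to q, push AZ → (q, baca, AZ)
  read b, top A: go to r, push AA → (r, aca, AAZ)
  read a, top A: go to r, push AA → (r, ca, AAAZ)
  read c, top A: go to p, push AA → (p, a, AAAAZ)
  read a, top A: go to q, push AA → (q, ε, AAAAAZ)
All input consumed in state q with stack AAAAAZ.

AAAAAZ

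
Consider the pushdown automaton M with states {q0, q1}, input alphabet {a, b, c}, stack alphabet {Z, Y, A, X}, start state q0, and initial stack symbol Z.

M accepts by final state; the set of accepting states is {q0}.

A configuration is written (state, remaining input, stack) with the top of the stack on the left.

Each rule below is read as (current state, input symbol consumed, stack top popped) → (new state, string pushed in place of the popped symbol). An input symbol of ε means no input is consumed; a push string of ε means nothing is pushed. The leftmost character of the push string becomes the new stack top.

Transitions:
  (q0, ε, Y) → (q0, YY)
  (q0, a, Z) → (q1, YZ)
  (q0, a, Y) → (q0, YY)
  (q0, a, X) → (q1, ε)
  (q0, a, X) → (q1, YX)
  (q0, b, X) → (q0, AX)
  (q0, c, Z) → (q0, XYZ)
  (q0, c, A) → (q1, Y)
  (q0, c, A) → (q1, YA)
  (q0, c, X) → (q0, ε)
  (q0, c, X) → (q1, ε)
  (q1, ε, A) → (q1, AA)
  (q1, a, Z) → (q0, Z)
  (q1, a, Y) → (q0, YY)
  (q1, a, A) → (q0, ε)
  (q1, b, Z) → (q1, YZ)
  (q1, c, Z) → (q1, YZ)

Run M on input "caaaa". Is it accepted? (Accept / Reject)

Accept

One accepting computation: (q0, caaaa, Z) ⊢ (q0, aaaa, XYZ) ⊢ (q1, aaa, YZ) ⊢ (q0, aa, YYZ) ⊢ (q0, a, YYYZ) ⊢ (q0, ε, YYYYZ)
All input consumed and state q0 ∈ F.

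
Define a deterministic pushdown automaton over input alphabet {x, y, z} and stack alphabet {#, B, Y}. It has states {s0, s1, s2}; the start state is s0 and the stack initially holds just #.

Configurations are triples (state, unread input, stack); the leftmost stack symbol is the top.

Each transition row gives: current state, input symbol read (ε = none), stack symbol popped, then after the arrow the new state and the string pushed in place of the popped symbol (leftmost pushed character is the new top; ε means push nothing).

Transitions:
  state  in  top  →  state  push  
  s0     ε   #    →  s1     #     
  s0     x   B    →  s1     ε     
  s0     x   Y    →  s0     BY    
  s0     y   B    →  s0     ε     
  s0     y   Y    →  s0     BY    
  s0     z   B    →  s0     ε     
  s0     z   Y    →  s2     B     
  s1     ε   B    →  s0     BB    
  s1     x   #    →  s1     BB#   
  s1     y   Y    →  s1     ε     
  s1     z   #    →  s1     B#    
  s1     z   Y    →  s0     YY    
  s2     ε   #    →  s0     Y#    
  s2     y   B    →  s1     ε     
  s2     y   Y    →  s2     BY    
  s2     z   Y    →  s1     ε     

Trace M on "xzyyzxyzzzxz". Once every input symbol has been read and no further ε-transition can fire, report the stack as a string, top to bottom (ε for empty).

BB#

(s0, xzyyzxyzzzxz, #)
  ε-move, top #: go to s1, push # → (s1, xzyyzxyzzzxz, #)
  read x, top #: go to s1, push BB# → (s1, zyyzxyzzzxz, BB#)
  ε-move, top B: go to s0, push BB → (s0, zyyzxyzzzxz, BBB#)
  read z, top B: go to s0, push ε → (s0, yyzxyzzzxz, BB#)
  read y, top B: go to s0, push ε → (s0, yzxyzzzxz, B#)
  read y, top B: go to s0, push ε → (s0, zxyzzzxz, #)
  ε-move, top #: go to s1, push # → (s1, zxyzzzxz, #)
  read z, top #: go to s1, push B# → (s1, xyzzzxz, B#)
  ε-move, top B: go to s0, push BB → (s0, xyzzzxz, BB#)
  read x, top B: go to s1, push ε → (s1, yzzzxz, B#)
  ε-move, top B: go to s0, push BB → (s0, yzzzxz, BB#)
  read y, top B: go to s0, push ε → (s0, zzzxz, B#)
  read z, top B: go to s0, push ε → (s0, zzxz, #)
  ε-move, top #: go to s1, push # → (s1, zzxz, #)
  read z, top #: go to s1, push B# → (s1, zxz, B#)
  ε-move, top B: go to s0, push BB → (s0, zxz, BB#)
  read z, top B: go to s0, push ε → (s0, xz, B#)
  read x, top B: go to s1, push ε → (s1, z, #)
  read z, top #: go to s1, push B# → (s1, ε, B#)
  ε-move, top B: go to s0, push BB → (s0, ε, BB#)
All input consumed in state s0 with stack BB#.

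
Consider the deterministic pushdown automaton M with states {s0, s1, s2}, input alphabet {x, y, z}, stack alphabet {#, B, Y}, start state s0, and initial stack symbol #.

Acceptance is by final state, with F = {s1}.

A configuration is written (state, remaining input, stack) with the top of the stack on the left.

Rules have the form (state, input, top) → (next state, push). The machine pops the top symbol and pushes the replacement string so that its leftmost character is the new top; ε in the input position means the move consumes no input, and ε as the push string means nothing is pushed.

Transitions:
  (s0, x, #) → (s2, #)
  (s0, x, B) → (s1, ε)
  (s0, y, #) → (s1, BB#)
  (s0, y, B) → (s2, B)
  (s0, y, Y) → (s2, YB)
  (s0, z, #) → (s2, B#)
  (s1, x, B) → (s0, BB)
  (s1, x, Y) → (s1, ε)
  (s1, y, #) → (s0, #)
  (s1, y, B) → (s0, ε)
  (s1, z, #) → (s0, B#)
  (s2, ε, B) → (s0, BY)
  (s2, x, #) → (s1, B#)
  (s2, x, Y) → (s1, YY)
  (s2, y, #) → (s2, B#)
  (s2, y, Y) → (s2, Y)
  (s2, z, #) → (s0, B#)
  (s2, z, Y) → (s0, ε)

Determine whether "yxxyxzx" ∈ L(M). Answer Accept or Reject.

(s0, yxxyxzx, #) ⊢ (s1, xxyxzx, BB#) ⊢ (s0, xyxzx, BBB#) ⊢ (s1, yxzx, BB#) ⊢ (s0, xzx, B#) ⊢ (s1, zx, #) ⊢ (s0, x, B#) ⊢ (s1, ε, #)
All input consumed; state s1 ∈ F.

Accept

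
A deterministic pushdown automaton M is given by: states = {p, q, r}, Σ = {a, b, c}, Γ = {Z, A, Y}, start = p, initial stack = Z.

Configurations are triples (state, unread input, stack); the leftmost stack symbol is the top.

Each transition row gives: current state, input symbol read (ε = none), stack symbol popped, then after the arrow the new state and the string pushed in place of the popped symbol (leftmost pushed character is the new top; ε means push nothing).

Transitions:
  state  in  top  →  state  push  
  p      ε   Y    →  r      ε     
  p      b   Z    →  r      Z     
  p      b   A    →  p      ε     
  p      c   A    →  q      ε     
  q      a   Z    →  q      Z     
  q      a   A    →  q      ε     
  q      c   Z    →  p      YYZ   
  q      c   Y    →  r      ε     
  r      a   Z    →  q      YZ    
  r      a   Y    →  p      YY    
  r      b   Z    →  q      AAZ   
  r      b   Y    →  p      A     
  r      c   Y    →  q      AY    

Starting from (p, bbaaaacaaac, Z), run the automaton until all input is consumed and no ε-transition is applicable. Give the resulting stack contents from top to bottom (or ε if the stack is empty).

(p, bbaaaacaaac, Z) ⊢ (r, baaaacaaac, Z) ⊢ (q, aaaacaaac, AAZ) ⊢ (q, aaacaaac, AZ) ⊢ (q, aacaaac, Z) ⊢ (q, acaaac, Z) ⊢ (q, caaac, Z) ⊢ (p, aaac, YYZ) ⊢ (r, aaac, YZ) ⊢ (p, aac, YYZ) ⊢ (r, aac, YZ) ⊢ (p, ac, YYZ) ⊢ (r, ac, YZ) ⊢ (p, c, YYZ) ⊢ (r, c, YZ) ⊢ (q, ε, AYZ)
All input consumed in state q with stack AYZ.

AYZ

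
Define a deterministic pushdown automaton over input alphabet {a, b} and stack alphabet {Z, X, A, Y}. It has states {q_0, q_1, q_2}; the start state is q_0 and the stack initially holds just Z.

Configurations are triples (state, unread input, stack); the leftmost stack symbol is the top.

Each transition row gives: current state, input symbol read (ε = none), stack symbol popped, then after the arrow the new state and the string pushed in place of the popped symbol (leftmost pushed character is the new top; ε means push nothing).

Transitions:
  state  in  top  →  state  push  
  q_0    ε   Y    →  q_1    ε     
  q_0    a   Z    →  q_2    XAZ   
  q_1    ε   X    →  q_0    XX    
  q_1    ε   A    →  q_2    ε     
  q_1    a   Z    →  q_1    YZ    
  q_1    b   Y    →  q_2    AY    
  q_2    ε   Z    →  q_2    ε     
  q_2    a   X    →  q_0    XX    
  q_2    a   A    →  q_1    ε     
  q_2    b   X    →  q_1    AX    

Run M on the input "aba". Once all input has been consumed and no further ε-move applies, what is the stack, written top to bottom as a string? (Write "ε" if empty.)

XXAZ

(q_0, aba, Z) ⊢ (q_2, ba, XAZ) ⊢ (q_1, a, AXAZ) ⊢ (q_2, a, XAZ) ⊢ (q_0, ε, XXAZ)
All input consumed in state q_0 with stack XXAZ.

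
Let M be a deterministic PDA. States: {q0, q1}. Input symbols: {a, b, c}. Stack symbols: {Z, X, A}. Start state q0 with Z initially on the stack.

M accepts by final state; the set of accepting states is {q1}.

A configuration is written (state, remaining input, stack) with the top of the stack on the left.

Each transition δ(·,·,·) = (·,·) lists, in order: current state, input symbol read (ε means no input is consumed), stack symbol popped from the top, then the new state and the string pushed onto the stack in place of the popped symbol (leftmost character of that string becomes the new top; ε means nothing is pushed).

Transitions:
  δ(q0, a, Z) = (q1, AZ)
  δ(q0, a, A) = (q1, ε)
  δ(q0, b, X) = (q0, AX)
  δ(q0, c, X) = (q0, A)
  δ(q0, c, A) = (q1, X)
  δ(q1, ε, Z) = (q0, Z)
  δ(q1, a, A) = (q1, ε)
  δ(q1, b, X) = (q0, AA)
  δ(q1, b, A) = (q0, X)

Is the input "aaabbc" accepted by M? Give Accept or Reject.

(q0, aaabbc, Z) ⊢ (q1, aabbc, AZ) ⊢ (q1, abbc, Z) ⊢ (q0, abbc, Z) ⊢ (q1, bbc, AZ) ⊢ (q0, bc, XZ) ⊢ (q0, c, AXZ) ⊢ (q1, ε, XXZ)
All input consumed; state q1 ∈ F.

Accept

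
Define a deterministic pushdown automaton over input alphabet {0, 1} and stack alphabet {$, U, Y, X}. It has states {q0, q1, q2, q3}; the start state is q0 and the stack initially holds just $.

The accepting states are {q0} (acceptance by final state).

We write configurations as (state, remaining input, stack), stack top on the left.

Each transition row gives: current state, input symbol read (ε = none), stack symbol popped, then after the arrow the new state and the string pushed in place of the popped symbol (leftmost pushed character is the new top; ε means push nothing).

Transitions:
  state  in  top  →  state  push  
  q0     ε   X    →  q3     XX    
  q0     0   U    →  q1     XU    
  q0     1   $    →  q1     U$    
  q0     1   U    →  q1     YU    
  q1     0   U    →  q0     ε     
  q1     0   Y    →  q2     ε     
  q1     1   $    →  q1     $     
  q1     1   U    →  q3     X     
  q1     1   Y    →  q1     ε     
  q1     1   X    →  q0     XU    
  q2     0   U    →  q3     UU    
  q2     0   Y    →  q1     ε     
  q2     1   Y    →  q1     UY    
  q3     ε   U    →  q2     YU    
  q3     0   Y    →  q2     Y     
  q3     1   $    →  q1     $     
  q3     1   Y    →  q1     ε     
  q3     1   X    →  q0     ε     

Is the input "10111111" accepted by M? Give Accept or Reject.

Accept

(q0, 10111111, $)
  read 1, top $: go to q1, push U$ → (q1, 0111111, U$)
  read 0, top U: go to q0, push ε → (q0, 111111, $)
  read 1, top $: go to q1, push U$ → (q1, 11111, U$)
  read 1, top U: go to q3, push X → (q3, 1111, X$)
  read 1, top X: go to q0, push ε → (q0, 111, $)
  read 1, top $: go to q1, push U$ → (q1, 11, U$)
  read 1, top U: go to q3, push X → (q3, 1, X$)
  read 1, top X: go to q0, push ε → (q0, ε, $)
All input consumed; state q0 ∈ F.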